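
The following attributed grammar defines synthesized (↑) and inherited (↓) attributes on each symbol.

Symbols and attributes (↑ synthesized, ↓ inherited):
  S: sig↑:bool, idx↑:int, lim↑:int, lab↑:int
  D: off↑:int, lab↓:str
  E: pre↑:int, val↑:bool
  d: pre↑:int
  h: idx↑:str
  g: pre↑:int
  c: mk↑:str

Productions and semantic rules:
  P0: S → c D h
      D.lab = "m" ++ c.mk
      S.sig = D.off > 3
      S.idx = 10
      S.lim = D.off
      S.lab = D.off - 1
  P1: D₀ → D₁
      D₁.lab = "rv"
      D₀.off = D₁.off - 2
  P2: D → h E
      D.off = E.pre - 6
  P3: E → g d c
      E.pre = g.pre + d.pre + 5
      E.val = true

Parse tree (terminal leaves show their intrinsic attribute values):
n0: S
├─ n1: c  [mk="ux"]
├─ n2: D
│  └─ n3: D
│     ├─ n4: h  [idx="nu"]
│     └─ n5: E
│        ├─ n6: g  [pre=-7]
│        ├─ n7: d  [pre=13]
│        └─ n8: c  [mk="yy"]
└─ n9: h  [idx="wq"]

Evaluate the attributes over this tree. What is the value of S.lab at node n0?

1. n1.mk = "ux"  [terminal]
2. n2.lab = "mux"  ["m" ++ c.mk]
3. n3.lab = "rv"  ["rv"]
4. n4.idx = "nu"  [terminal]
5. n6.pre = -7  [terminal]
6. n7.pre = 13  [terminal]
7. n8.mk = "yy"  [terminal]
8. n5.pre = 11  [g.pre + d.pre + 5]
9. n5.val = true  [true]
10. n3.off = 5  [E.pre - 6]
11. n2.off = 3  [D₁.off - 2]
12. n9.idx = "wq"  [terminal]
13. n0.sig = false  [D.off > 3]
14. n0.idx = 10  [10]
15. n0.lim = 3  [D.off]
16. n0.lab = 2  [D.off - 1]

2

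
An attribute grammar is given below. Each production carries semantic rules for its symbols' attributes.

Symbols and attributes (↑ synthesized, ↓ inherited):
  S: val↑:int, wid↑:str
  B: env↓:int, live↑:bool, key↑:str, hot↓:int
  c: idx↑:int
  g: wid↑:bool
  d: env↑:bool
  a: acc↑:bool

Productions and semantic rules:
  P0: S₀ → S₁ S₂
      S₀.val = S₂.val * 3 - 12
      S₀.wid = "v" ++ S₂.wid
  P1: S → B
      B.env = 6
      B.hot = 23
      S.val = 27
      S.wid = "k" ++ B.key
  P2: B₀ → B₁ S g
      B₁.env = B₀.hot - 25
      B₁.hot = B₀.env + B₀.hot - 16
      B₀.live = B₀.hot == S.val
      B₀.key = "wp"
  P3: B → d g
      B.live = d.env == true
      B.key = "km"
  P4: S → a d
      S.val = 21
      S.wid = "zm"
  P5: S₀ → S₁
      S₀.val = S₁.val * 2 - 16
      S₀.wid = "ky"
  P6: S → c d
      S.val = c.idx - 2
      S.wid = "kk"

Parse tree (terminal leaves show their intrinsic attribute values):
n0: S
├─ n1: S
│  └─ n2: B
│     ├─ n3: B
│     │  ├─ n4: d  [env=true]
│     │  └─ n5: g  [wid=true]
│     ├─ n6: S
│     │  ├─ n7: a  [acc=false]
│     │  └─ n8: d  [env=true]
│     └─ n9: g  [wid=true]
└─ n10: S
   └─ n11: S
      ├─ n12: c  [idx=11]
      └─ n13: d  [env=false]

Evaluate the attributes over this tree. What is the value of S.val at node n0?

1. n2.env = 6  [6]
2. n2.hot = 23  [23]
3. n3.env = -2  [B₀.hot - 25]
4. n3.hot = 13  [B₀.env + B₀.hot - 16]
5. n4.env = true  [terminal]
6. n5.wid = true  [terminal]
7. n3.live = true  [d.env == true]
8. n3.key = "km"  ["km"]
9. n7.acc = false  [terminal]
10. n8.env = true  [terminal]
11. n6.val = 21  [21]
12. n6.wid = "zm"  ["zm"]
13. n9.wid = true  [terminal]
14. n2.live = false  [B₀.hot == S.val]
15. n2.key = "wp"  ["wp"]
16. n1.val = 27  [27]
17. n1.wid = "kwp"  ["k" ++ B.key]
18. n12.idx = 11  [terminal]
19. n13.env = false  [terminal]
20. n11.val = 9  [c.idx - 2]
21. n11.wid = "kk"  ["kk"]
22. n10.val = 2  [S₁.val * 2 - 16]
23. n10.wid = "ky"  ["ky"]
24. n0.val = -6  [S₂.val * 3 - 12]
25. n0.wid = "vky"  ["v" ++ S₂.wid]

-6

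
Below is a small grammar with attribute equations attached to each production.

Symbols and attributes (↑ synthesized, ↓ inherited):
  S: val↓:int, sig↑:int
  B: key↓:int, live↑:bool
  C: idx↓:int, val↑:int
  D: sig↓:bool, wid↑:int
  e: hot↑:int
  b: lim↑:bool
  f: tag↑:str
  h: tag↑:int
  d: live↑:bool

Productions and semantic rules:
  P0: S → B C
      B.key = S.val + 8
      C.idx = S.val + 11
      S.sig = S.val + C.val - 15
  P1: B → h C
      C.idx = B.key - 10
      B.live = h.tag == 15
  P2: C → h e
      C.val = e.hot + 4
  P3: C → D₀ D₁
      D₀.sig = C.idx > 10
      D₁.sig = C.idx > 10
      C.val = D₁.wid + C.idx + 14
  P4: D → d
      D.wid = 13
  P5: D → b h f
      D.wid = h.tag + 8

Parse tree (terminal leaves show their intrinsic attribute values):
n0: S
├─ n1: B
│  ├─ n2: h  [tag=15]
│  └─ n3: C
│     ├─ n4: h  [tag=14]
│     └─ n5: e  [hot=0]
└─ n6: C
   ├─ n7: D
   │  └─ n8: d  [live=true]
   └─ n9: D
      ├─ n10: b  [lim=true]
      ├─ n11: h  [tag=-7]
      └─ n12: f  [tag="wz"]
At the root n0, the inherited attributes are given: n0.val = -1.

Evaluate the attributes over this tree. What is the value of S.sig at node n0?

1. n0.val = -1  [given at root]
2. n1.key = 7  [S.val + 8]
3. n2.tag = 15  [terminal]
4. n3.idx = -3  [B.key - 10]
5. n4.tag = 14  [terminal]
6. n5.hot = 0  [terminal]
7. n3.val = 4  [e.hot + 4]
8. n1.live = true  [h.tag == 15]
9. n6.idx = 10  [S.val + 11]
10. n7.sig = false  [C.idx > 10]
11. n8.live = true  [terminal]
12. n7.wid = 13  [13]
13. n9.sig = false  [C.idx > 10]
14. n10.lim = true  [terminal]
15. n11.tag = -7  [terminal]
16. n12.tag = "wz"  [terminal]
17. n9.wid = 1  [h.tag + 8]
18. n6.val = 25  [D₁.wid + C.idx + 14]
19. n0.sig = 9  [S.val + C.val - 15]

9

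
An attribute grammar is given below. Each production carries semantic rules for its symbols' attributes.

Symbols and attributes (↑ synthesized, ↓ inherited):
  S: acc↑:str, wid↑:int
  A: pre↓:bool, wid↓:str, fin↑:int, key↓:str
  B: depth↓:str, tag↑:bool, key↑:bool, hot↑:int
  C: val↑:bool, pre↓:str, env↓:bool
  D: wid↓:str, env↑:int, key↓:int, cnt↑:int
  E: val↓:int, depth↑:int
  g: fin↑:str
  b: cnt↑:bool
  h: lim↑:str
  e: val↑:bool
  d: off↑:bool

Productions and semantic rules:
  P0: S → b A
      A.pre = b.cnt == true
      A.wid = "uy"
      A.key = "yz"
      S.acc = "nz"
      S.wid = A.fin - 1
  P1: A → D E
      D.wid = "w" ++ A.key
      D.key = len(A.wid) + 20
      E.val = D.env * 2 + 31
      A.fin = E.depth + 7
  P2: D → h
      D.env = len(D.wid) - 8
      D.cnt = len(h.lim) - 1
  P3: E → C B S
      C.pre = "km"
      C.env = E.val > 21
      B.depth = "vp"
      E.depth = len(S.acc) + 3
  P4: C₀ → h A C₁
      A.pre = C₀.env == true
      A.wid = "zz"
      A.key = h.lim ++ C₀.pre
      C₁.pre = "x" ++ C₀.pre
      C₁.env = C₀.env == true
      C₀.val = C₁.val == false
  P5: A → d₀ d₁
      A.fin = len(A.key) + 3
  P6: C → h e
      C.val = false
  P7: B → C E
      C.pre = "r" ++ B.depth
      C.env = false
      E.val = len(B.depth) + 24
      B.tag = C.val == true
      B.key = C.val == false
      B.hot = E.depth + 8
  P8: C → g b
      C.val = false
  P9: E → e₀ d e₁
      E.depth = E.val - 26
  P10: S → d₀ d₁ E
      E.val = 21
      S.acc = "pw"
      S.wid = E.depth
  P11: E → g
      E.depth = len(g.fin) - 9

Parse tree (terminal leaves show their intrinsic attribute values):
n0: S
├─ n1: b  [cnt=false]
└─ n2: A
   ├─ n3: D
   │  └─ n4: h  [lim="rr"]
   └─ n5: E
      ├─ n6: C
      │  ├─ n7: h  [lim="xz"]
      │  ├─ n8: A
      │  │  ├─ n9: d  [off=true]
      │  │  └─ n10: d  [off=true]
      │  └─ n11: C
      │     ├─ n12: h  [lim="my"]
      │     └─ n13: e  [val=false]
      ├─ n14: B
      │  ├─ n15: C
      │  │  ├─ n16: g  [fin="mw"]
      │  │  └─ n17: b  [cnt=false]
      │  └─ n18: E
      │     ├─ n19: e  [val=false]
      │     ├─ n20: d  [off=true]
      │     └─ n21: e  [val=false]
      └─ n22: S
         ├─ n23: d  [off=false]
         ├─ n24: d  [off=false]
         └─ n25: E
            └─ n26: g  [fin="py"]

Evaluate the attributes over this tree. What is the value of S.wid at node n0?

1. n1.cnt = false  [terminal]
2. n2.pre = false  [b.cnt == true]
3. n2.wid = "uy"  ["uy"]
4. n2.key = "yz"  ["yz"]
5. n3.wid = "wyz"  ["w" ++ A.key]
6. n3.key = 22  [len(A.wid) + 20]
7. n4.lim = "rr"  [terminal]
8. n3.env = -5  [len(D.wid) - 8]
9. n3.cnt = 1  [len(h.lim) - 1]
10. n5.val = 21  [D.env * 2 + 31]
11. n6.pre = "km"  ["km"]
12. n6.env = false  [E.val > 21]
13. n7.lim = "xz"  [terminal]
14. n8.pre = false  [C₀.env == true]
15. n8.wid = "zz"  ["zz"]
16. n8.key = "xzkm"  [h.lim ++ C₀.pre]
17. n9.off = true  [terminal]
18. n10.off = true  [terminal]
19. n8.fin = 7  [len(A.key) + 3]
20. n11.pre = "xkm"  ["x" ++ C₀.pre]
21. n11.env = false  [C₀.env == true]
22. n12.lim = "my"  [terminal]
23. n13.val = false  [terminal]
24. n11.val = false  [false]
25. n6.val = true  [C₁.val == false]
26. n14.depth = "vp"  ["vp"]
27. n15.pre = "rvp"  ["r" ++ B.depth]
28. n15.env = false  [false]
29. n16.fin = "mw"  [terminal]
30. n17.cnt = false  [terminal]
31. n15.val = false  [false]
32. n18.val = 26  [len(B.depth) + 24]
33. n19.val = false  [terminal]
34. n20.off = true  [terminal]
35. n21.val = false  [terminal]
36. n18.depth = 0  [E.val - 26]
37. n14.tag = false  [C.val == true]
38. n14.key = true  [C.val == false]
39. n14.hot = 8  [E.depth + 8]
40. n23.off = false  [terminal]
41. n24.off = false  [terminal]
42. n25.val = 21  [21]
43. n26.fin = "py"  [terminal]
44. n25.depth = -7  [len(g.fin) - 9]
45. n22.acc = "pw"  ["pw"]
46. n22.wid = -7  [E.depth]
47. n5.depth = 5  [len(S.acc) + 3]
48. n2.fin = 12  [E.depth + 7]
49. n0.acc = "nz"  ["nz"]
50. n0.wid = 11  [A.fin - 1]

11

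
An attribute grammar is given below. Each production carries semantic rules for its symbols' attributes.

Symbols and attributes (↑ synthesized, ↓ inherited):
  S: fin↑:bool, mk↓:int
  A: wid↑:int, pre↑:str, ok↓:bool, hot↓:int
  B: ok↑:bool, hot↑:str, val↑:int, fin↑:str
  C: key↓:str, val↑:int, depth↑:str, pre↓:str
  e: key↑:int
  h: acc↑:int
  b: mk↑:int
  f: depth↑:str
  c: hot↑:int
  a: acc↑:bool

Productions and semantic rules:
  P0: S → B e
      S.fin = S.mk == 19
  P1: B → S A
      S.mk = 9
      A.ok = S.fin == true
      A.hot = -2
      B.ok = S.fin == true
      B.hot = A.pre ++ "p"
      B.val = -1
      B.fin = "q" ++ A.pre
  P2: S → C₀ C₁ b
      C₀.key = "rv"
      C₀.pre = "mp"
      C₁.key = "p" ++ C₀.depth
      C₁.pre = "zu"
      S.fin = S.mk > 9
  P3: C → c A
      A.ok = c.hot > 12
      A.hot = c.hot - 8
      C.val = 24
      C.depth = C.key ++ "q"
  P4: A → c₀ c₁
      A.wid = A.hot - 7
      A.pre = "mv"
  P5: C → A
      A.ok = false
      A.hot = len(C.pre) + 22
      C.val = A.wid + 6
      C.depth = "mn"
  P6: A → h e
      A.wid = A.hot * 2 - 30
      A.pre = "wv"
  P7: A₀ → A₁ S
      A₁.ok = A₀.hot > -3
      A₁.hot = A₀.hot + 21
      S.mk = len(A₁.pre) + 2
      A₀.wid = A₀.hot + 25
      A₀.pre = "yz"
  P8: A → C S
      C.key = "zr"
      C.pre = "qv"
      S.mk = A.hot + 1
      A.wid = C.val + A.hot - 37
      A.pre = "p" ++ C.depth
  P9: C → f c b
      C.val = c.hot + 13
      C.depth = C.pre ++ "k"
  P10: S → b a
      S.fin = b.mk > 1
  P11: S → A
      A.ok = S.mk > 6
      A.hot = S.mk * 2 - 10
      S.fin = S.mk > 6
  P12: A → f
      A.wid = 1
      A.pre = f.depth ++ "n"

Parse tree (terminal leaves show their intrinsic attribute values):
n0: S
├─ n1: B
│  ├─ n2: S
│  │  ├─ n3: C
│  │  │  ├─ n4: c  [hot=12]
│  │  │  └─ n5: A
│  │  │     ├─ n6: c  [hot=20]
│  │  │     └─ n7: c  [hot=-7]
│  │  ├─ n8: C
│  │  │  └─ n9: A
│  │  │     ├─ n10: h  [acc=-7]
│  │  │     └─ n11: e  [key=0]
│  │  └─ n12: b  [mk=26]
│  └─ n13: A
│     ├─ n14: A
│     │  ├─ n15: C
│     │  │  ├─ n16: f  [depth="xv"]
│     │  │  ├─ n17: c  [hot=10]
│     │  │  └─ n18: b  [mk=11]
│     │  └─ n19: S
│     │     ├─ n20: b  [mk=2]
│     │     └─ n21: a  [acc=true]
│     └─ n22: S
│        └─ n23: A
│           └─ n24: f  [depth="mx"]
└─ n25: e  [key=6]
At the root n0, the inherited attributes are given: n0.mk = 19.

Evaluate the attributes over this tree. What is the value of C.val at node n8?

1. n0.mk = 19  [given at root]
2. n2.mk = 9  [9]
3. n3.key = "rv"  ["rv"]
4. n3.pre = "mp"  ["mp"]
5. n4.hot = 12  [terminal]
6. n5.ok = false  [c.hot > 12]
7. n5.hot = 4  [c.hot - 8]
8. n6.hot = 20  [terminal]
9. n7.hot = -7  [terminal]
10. n5.wid = -3  [A.hot - 7]
11. n5.pre = "mv"  ["mv"]
12. n3.val = 24  [24]
13. n3.depth = "rvq"  [C.key ++ "q"]
14. n8.key = "prvq"  ["p" ++ C₀.depth]
15. n8.pre = "zu"  ["zu"]
16. n9.ok = false  [false]
17. n9.hot = 24  [len(C.pre) + 22]
18. n10.acc = -7  [terminal]
19. n11.key = 0  [terminal]
20. n9.wid = 18  [A.hot * 2 - 30]
21. n9.pre = "wv"  ["wv"]
22. n8.val = 24  [A.wid + 6]
23. n8.depth = "mn"  ["mn"]
24. n12.mk = 26  [terminal]
25. n2.fin = false  [S.mk > 9]
26. n13.ok = false  [S.fin == true]
27. n13.hot = -2  [-2]
28. n14.ok = true  [A₀.hot > -3]
29. n14.hot = 19  [A₀.hot + 21]
30. n15.key = "zr"  ["zr"]
31. n15.pre = "qv"  ["qv"]
32. n16.depth = "xv"  [terminal]
33. n17.hot = 10  [terminal]
34. n18.mk = 11  [terminal]
35. n15.val = 23  [c.hot + 13]
36. n15.depth = "qvk"  [C.pre ++ "k"]
37. n19.mk = 20  [A.hot + 1]
38. n20.mk = 2  [terminal]
39. n21.acc = true  [terminal]
40. n19.fin = true  [b.mk > 1]
41. n14.wid = 5  [C.val + A.hot - 37]
42. n14.pre = "pqvk"  ["p" ++ C.depth]
43. n22.mk = 6  [len(A₁.pre) + 2]
44. n23.ok = false  [S.mk > 6]
45. n23.hot = 2  [S.mk * 2 - 10]
46. n24.depth = "mx"  [terminal]
47. n23.wid = 1  [1]
48. n23.pre = "mxn"  [f.depth ++ "n"]
49. n22.fin = false  [S.mk > 6]
50. n13.wid = 23  [A₀.hot + 25]
51. n13.pre = "yz"  ["yz"]
52. n1.ok = false  [S.fin == true]
53. n1.hot = "yzp"  [A.pre ++ "p"]
54. n1.val = -1  [-1]
55. n1.fin = "qyz"  ["q" ++ A.pre]
56. n25.key = 6  [terminal]
57. n0.fin = true  [S.mk == 19]

24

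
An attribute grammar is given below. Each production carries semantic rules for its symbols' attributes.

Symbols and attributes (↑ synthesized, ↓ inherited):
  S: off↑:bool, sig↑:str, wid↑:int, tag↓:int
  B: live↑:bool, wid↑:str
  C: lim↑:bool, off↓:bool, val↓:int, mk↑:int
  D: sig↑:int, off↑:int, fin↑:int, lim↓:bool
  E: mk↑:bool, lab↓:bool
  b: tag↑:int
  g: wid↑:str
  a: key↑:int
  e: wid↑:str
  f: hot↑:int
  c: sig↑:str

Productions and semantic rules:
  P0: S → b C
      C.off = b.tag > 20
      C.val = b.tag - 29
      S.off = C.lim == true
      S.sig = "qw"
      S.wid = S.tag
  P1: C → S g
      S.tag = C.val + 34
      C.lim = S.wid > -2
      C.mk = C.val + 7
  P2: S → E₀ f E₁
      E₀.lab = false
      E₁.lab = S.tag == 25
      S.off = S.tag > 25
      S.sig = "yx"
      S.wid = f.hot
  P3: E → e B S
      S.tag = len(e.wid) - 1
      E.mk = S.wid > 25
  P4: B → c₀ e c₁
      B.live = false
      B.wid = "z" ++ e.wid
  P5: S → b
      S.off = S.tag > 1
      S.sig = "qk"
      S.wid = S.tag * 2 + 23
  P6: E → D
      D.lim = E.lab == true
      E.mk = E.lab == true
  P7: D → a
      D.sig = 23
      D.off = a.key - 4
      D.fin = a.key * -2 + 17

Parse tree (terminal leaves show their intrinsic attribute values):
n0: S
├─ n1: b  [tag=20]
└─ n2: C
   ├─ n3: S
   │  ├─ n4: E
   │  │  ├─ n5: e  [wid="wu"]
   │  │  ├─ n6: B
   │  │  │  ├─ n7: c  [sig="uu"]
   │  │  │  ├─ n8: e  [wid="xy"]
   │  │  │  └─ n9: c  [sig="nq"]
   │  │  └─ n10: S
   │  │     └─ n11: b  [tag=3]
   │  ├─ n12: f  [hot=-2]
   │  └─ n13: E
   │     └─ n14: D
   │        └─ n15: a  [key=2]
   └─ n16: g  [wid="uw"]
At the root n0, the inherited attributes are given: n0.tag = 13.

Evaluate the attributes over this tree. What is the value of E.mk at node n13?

1. n0.tag = 13  [given at root]
2. n1.tag = 20  [terminal]
3. n2.off = false  [b.tag > 20]
4. n2.val = -9  [b.tag - 29]
5. n3.tag = 25  [C.val + 34]
6. n4.lab = false  [false]
7. n5.wid = "wu"  [terminal]
8. n7.sig = "uu"  [terminal]
9. n8.wid = "xy"  [terminal]
10. n9.sig = "nq"  [terminal]
11. n6.live = false  [false]
12. n6.wid = "zxy"  ["z" ++ e.wid]
13. n10.tag = 1  [len(e.wid) - 1]
14. n11.tag = 3  [terminal]
15. n10.off = false  [S.tag > 1]
16. n10.sig = "qk"  ["qk"]
17. n10.wid = 25  [S.tag * 2 + 23]
18. n4.mk = false  [S.wid > 25]
19. n12.hot = -2  [terminal]
20. n13.lab = true  [S.tag == 25]
21. n14.lim = true  [E.lab == true]
22. n15.key = 2  [terminal]
23. n14.sig = 23  [23]
24. n14.off = -2  [a.key - 4]
25. n14.fin = 13  [a.key * -2 + 17]
26. n13.mk = true  [E.lab == true]
27. n3.off = false  [S.tag > 25]
28. n3.sig = "yx"  ["yx"]
29. n3.wid = -2  [f.hot]
30. n16.wid = "uw"  [terminal]
31. n2.lim = false  [S.wid > -2]
32. n2.mk = -2  [C.val + 7]
33. n0.off = false  [C.lim == true]
34. n0.sig = "qw"  ["qw"]
35. n0.wid = 13  [S.tag]

true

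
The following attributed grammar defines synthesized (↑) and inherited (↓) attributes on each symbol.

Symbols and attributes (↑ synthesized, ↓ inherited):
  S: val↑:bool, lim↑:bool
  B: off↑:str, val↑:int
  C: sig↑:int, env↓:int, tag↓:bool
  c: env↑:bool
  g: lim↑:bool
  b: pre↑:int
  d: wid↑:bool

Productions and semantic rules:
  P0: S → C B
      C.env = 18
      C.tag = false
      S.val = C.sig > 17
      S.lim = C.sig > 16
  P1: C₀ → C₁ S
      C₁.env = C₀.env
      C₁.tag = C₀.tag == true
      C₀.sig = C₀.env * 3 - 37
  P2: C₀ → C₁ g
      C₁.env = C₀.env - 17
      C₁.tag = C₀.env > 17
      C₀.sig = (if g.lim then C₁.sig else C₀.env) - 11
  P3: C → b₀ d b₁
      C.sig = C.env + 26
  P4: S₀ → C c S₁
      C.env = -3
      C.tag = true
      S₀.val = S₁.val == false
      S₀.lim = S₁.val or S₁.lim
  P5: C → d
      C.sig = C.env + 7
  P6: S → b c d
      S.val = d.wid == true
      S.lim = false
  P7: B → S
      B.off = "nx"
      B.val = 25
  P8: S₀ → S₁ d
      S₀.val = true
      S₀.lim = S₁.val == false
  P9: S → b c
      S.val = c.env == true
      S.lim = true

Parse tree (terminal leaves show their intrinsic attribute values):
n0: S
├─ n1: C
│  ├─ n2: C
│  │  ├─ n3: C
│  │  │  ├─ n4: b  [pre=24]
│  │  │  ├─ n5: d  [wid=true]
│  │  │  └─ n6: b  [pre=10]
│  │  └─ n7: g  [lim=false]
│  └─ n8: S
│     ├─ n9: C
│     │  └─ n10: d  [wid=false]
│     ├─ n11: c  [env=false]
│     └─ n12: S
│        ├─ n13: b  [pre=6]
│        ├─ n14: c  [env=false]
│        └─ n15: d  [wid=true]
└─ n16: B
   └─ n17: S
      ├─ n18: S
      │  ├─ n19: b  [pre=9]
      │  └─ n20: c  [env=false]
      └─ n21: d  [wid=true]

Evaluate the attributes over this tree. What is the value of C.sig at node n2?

7

1. n1.env = 18  [18]
2. n1.tag = false  [false]
3. n2.env = 18  [C₀.env]
4. n2.tag = false  [C₀.tag == true]
5. n3.env = 1  [C₀.env - 17]
6. n3.tag = true  [C₀.env > 17]
7. n4.pre = 24  [terminal]
8. n5.wid = true  [terminal]
9. n6.pre = 10  [terminal]
10. n3.sig = 27  [C.env + 26]
11. n7.lim = false  [terminal]
12. n2.sig = 7  [(if g.lim then C₁.sig else C₀.env) - 11]
13. n9.env = -3  [-3]
14. n9.tag = true  [true]
15. n10.wid = false  [terminal]
16. n9.sig = 4  [C.env + 7]
17. n11.env = false  [terminal]
18. n13.pre = 6  [terminal]
19. n14.env = false  [terminal]
20. n15.wid = true  [terminal]
21. n12.val = true  [d.wid == true]
22. n12.lim = false  [false]
23. n8.val = false  [S₁.val == false]
24. n8.lim = true  [S₁.val or S₁.lim]
25. n1.sig = 17  [C₀.env * 3 - 37]
26. n19.pre = 9  [terminal]
27. n20.env = false  [terminal]
28. n18.val = false  [c.env == true]
29. n18.lim = true  [true]
30. n21.wid = true  [terminal]
31. n17.val = true  [true]
32. n17.lim = true  [S₁.val == false]
33. n16.off = "nx"  ["nx"]
34. n16.val = 25  [25]
35. n0.val = false  [C.sig > 17]
36. n0.lim = true  [C.sig > 16]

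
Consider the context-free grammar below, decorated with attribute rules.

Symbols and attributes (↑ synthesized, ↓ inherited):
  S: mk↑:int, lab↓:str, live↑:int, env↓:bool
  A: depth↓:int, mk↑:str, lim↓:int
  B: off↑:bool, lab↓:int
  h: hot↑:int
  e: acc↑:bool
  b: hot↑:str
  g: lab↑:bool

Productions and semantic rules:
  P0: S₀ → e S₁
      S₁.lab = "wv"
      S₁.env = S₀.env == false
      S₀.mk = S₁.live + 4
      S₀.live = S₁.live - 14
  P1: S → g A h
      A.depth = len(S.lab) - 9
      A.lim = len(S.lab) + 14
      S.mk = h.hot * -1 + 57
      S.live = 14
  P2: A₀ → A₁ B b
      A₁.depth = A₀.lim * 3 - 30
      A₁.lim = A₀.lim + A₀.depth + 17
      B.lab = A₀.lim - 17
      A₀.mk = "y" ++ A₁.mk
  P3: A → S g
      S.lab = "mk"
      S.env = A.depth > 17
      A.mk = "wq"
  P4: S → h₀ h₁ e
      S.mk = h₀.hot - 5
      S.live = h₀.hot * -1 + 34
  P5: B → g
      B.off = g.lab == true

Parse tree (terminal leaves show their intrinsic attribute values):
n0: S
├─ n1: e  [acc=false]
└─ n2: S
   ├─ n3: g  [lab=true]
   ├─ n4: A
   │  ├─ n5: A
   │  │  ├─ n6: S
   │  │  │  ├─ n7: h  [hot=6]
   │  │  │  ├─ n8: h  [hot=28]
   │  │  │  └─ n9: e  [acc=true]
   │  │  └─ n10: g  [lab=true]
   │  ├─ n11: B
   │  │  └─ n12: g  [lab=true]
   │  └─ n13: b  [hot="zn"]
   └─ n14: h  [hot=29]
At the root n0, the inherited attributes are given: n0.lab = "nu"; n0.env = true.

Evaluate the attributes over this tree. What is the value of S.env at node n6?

1. n0.lab = "nu"  [given at root]
2. n0.env = true  [given at root]
3. n1.acc = false  [terminal]
4. n2.lab = "wv"  ["wv"]
5. n2.env = false  [S₀.env == false]
6. n3.lab = true  [terminal]
7. n4.depth = -7  [len(S.lab) - 9]
8. n4.lim = 16  [len(S.lab) + 14]
9. n5.depth = 18  [A₀.lim * 3 - 30]
10. n5.lim = 26  [A₀.lim + A₀.depth + 17]
11. n6.lab = "mk"  ["mk"]
12. n6.env = true  [A.depth > 17]
13. n7.hot = 6  [terminal]
14. n8.hot = 28  [terminal]
15. n9.acc = true  [terminal]
16. n6.mk = 1  [h₀.hot - 5]
17. n6.live = 28  [h₀.hot * -1 + 34]
18. n10.lab = true  [terminal]
19. n5.mk = "wq"  ["wq"]
20. n11.lab = -1  [A₀.lim - 17]
21. n12.lab = true  [terminal]
22. n11.off = true  [g.lab == true]
23. n13.hot = "zn"  [terminal]
24. n4.mk = "ywq"  ["y" ++ A₁.mk]
25. n14.hot = 29  [terminal]
26. n2.mk = 28  [h.hot * -1 + 57]
27. n2.live = 14  [14]
28. n0.mk = 18  [S₁.live + 4]
29. n0.live = 0  [S₁.live - 14]

true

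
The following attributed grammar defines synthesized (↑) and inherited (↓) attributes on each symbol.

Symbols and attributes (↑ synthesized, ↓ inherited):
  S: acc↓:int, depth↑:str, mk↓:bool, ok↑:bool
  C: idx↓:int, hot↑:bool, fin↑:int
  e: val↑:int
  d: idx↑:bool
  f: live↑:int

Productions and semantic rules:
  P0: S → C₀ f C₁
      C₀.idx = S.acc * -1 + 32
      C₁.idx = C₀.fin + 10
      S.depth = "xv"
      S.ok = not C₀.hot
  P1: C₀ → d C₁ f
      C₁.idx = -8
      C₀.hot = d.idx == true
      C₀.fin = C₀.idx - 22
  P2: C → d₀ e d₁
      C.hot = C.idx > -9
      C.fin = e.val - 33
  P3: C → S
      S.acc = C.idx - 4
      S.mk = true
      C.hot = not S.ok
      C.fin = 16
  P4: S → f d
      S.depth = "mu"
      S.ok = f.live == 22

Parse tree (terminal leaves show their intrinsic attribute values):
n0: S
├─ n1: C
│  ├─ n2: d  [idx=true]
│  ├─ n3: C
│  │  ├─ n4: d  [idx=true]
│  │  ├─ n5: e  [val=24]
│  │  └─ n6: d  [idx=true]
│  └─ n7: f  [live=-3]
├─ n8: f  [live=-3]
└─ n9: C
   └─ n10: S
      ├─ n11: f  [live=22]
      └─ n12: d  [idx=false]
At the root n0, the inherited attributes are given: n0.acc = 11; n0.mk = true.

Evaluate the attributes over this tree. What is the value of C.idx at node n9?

9

1. n0.acc = 11  [given at root]
2. n0.mk = true  [given at root]
3. n1.idx = 21  [S.acc * -1 + 32]
4. n2.idx = true  [terminal]
5. n3.idx = -8  [-8]
6. n4.idx = true  [terminal]
7. n5.val = 24  [terminal]
8. n6.idx = true  [terminal]
9. n3.hot = true  [C.idx > -9]
10. n3.fin = -9  [e.val - 33]
11. n7.live = -3  [terminal]
12. n1.hot = true  [d.idx == true]
13. n1.fin = -1  [C₀.idx - 22]
14. n8.live = -3  [terminal]
15. n9.idx = 9  [C₀.fin + 10]
16. n10.acc = 5  [C.idx - 4]
17. n10.mk = true  [true]
18. n11.live = 22  [terminal]
19. n12.idx = false  [terminal]
20. n10.depth = "mu"  ["mu"]
21. n10.ok = true  [f.live == 22]
22. n9.hot = false  [not S.ok]
23. n9.fin = 16  [16]
24. n0.depth = "xv"  ["xv"]
25. n0.ok = false  [not C₀.hot]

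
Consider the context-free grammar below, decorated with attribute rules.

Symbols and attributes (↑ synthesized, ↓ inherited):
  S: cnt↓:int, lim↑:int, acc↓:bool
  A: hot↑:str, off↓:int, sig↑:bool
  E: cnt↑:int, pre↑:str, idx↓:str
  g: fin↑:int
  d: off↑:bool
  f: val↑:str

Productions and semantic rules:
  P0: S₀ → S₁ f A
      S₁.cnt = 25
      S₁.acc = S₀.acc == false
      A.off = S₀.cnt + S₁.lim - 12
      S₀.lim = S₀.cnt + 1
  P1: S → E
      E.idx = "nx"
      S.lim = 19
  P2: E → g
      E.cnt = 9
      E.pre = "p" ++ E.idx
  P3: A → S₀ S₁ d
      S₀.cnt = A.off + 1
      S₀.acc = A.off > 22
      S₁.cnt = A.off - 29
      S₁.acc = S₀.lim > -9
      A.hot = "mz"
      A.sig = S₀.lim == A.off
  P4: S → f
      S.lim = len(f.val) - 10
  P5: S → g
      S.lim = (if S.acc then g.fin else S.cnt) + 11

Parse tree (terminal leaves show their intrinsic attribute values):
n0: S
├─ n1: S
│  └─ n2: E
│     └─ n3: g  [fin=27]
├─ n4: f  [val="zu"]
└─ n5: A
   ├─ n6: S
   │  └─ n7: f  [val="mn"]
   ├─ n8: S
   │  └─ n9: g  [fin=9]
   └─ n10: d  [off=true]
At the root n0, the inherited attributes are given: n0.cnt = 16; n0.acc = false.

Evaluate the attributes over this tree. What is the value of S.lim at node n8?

20

1. n0.cnt = 16  [given at root]
2. n0.acc = false  [given at root]
3. n1.cnt = 25  [25]
4. n1.acc = true  [S₀.acc == false]
5. n2.idx = "nx"  ["nx"]
6. n3.fin = 27  [terminal]
7. n2.cnt = 9  [9]
8. n2.pre = "pnx"  ["p" ++ E.idx]
9. n1.lim = 19  [19]
10. n4.val = "zu"  [terminal]
11. n5.off = 23  [S₀.cnt + S₁.lim - 12]
12. n6.cnt = 24  [A.off + 1]
13. n6.acc = true  [A.off > 22]
14. n7.val = "mn"  [terminal]
15. n6.lim = -8  [len(f.val) - 10]
16. n8.cnt = -6  [A.off - 29]
17. n8.acc = true  [S₀.lim > -9]
18. n9.fin = 9  [terminal]
19. n8.lim = 20  [(if S.acc then g.fin else S.cnt) + 11]
20. n10.off = true  [terminal]
21. n5.hot = "mz"  ["mz"]
22. n5.sig = false  [S₀.lim == A.off]
23. n0.lim = 17  [S₀.cnt + 1]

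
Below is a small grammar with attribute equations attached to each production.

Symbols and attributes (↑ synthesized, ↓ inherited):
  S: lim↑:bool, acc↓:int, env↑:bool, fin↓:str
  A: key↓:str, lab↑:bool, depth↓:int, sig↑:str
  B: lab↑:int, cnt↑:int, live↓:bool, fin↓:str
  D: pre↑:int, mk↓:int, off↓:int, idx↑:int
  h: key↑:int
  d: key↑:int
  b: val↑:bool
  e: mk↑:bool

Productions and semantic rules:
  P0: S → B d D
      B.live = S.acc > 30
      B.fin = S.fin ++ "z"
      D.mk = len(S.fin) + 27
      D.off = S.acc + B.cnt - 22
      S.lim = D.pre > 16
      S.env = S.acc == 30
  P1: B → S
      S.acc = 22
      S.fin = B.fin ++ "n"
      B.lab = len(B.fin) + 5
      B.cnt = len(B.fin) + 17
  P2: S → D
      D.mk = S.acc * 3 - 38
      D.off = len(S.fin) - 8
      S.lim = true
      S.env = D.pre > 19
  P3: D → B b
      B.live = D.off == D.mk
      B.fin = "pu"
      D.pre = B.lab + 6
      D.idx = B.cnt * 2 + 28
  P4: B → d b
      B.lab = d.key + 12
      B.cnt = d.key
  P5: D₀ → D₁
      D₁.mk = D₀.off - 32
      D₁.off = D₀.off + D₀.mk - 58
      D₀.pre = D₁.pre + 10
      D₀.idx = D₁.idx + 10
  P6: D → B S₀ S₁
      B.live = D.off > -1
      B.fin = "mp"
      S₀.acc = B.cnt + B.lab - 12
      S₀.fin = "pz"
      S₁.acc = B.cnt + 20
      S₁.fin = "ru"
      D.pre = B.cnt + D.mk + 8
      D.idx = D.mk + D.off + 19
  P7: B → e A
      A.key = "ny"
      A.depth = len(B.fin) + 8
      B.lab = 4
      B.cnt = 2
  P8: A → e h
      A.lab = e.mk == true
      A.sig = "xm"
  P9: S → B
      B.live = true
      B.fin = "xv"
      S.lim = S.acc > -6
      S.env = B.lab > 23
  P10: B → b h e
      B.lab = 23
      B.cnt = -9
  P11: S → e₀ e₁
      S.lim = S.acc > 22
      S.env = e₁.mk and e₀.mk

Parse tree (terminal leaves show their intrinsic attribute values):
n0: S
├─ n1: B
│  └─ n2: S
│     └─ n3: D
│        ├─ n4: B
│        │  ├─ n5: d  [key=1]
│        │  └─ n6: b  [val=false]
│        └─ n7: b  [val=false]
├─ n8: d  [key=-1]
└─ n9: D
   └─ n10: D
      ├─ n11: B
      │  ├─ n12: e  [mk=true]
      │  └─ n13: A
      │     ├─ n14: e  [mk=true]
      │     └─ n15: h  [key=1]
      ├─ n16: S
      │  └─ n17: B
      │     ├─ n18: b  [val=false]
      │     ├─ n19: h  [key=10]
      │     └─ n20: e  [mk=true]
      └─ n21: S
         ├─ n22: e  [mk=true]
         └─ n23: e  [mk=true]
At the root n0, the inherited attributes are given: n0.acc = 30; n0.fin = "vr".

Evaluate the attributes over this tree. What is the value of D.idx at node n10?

14

1. n0.acc = 30  [given at root]
2. n0.fin = "vr"  [given at root]
3. n1.live = false  [S.acc > 30]
4. n1.fin = "vrz"  [S.fin ++ "z"]
5. n2.acc = 22  [22]
6. n2.fin = "vrzn"  [B.fin ++ "n"]
7. n3.mk = 28  [S.acc * 3 - 38]
8. n3.off = -4  [len(S.fin) - 8]
9. n4.live = false  [D.off == D.mk]
10. n4.fin = "pu"  ["pu"]
11. n5.key = 1  [terminal]
12. n6.val = false  [terminal]
13. n4.lab = 13  [d.key + 12]
14. n4.cnt = 1  [d.key]
15. n7.val = false  [terminal]
16. n3.pre = 19  [B.lab + 6]
17. n3.idx = 30  [B.cnt * 2 + 28]
18. n2.lim = true  [true]
19. n2.env = false  [D.pre > 19]
20. n1.lab = 8  [len(B.fin) + 5]
21. n1.cnt = 20  [len(B.fin) + 17]
22. n8.key = -1  [terminal]
23. n9.mk = 29  [len(S.fin) + 27]
24. n9.off = 28  [S.acc + B.cnt - 22]
25. n10.mk = -4  [D₀.off - 32]
26. n10.off = -1  [D₀.off + D₀.mk - 58]
27. n11.live = false  [D.off > -1]
28. n11.fin = "mp"  ["mp"]
29. n12.mk = true  [terminal]
30. n13.key = "ny"  ["ny"]
31. n13.depth = 10  [len(B.fin) + 8]
32. n14.mk = true  [terminal]
33. n15.key = 1  [terminal]
34. n13.lab = true  [e.mk == true]
35. n13.sig = "xm"  ["xm"]
36. n11.lab = 4  [4]
37. n11.cnt = 2  [2]
38. n16.acc = -6  [B.cnt + B.lab - 12]
39. n16.fin = "pz"  ["pz"]
40. n17.live = true  [true]
41. n17.fin = "xv"  ["xv"]
42. n18.val = false  [terminal]
43. n19.key = 10  [terminal]
44. n20.mk = true  [terminal]
45. n17.lab = 23  [23]
46. n17.cnt = -9  [-9]
47. n16.lim = false  [S.acc > -6]
48. n16.env = false  [B.lab > 23]
49. n21.acc = 22  [B.cnt + 20]
50. n21.fin = "ru"  ["ru"]
51. n22.mk = true  [terminal]
52. n23.mk = true  [terminal]
53. n21.lim = false  [S.acc > 22]
54. n21.env = true  [e₁.mk and e₀.mk]
55. n10.pre = 6  [B.cnt + D.mk + 8]
56. n10.idx = 14  [D.mk + D.off + 19]
57. n9.pre = 16  [D₁.pre + 10]
58. n9.idx = 24  [D₁.idx + 10]
59. n0.lim = false  [D.pre > 16]
60. n0.env = true  [S.acc == 30]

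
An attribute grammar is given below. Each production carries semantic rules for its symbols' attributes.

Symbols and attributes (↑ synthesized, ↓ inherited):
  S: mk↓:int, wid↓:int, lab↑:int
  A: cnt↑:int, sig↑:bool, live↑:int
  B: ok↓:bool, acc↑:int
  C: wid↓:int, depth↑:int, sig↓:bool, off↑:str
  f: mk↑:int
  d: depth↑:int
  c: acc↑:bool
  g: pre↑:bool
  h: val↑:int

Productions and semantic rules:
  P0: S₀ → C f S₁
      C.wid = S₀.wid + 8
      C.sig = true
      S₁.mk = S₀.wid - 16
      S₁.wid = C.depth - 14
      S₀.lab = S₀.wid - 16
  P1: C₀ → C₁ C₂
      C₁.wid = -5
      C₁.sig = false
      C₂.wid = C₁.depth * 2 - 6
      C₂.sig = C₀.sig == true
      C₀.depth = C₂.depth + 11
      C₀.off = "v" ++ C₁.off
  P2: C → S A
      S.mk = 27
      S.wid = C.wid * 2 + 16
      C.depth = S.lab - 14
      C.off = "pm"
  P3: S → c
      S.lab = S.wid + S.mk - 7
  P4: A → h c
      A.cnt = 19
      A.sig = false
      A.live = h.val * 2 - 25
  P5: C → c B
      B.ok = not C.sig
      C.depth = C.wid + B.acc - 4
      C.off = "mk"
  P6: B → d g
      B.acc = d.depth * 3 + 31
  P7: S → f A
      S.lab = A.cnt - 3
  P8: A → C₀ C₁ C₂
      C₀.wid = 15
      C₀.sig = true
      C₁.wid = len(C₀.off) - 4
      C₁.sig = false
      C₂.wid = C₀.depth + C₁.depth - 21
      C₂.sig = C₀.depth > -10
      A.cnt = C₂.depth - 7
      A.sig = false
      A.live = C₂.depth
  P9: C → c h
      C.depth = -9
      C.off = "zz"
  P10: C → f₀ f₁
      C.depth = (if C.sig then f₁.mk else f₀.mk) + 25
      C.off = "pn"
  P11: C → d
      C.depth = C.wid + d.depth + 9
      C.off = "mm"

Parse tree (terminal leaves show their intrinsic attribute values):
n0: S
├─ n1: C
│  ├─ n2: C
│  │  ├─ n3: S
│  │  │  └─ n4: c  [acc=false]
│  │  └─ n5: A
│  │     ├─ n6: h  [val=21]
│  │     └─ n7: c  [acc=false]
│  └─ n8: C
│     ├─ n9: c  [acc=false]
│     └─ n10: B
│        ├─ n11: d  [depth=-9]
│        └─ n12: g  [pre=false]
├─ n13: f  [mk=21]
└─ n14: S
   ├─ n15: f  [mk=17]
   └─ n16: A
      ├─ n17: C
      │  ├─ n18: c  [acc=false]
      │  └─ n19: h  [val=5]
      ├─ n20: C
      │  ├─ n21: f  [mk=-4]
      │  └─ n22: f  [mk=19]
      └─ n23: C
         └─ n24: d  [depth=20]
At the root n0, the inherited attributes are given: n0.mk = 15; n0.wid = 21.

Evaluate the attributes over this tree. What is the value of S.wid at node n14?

1. n0.mk = 15  [given at root]
2. n0.wid = 21  [given at root]
3. n1.wid = 29  [S₀.wid + 8]
4. n1.sig = true  [true]
5. n2.wid = -5  [-5]
6. n2.sig = false  [false]
7. n3.mk = 27  [27]
8. n3.wid = 6  [C.wid * 2 + 16]
9. n4.acc = false  [terminal]
10. n3.lab = 26  [S.wid + S.mk - 7]
11. n6.val = 21  [terminal]
12. n7.acc = false  [terminal]
13. n5.cnt = 19  [19]
14. n5.sig = false  [false]
15. n5.live = 17  [h.val * 2 - 25]
16. n2.depth = 12  [S.lab - 14]
17. n2.off = "pm"  ["pm"]
18. n8.wid = 18  [C₁.depth * 2 - 6]
19. n8.sig = true  [C₀.sig == true]
20. n9.acc = false  [terminal]
21. n10.ok = false  [not C.sig]
22. n11.depth = -9  [terminal]
23. n12.pre = false  [terminal]
24. n10.acc = 4  [d.depth * 3 + 31]
25. n8.depth = 18  [C.wid + B.acc - 4]
26. n8.off = "mk"  ["mk"]
27. n1.depth = 29  [C₂.depth + 11]
28. n1.off = "vpm"  ["v" ++ C₁.off]
29. n13.mk = 21  [terminal]
30. n14.mk = 5  [S₀.wid - 16]
31. n14.wid = 15  [C.depth - 14]
32. n15.mk = 17  [terminal]
33. n17.wid = 15  [15]
34. n17.sig = true  [true]
35. n18.acc = false  [terminal]
36. n19.val = 5  [terminal]
37. n17.depth = -9  [-9]
38. n17.off = "zz"  ["zz"]
39. n20.wid = -2  [len(C₀.off) - 4]
40. n20.sig = false  [false]
41. n21.mk = -4  [terminal]
42. n22.mk = 19  [terminal]
43. n20.depth = 21  [(if C.sig then f₁.mk else f₀.mk) + 25]
44. n20.off = "pn"  ["pn"]
45. n23.wid = -9  [C₀.depth + C₁.depth - 21]
46. n23.sig = true  [C₀.depth > -10]
47. n24.depth = 20  [terminal]
48. n23.depth = 20  [C.wid + d.depth + 9]
49. n23.off = "mm"  ["mm"]
50. n16.cnt = 13  [C₂.depth - 7]
51. n16.sig = false  [false]
52. n16.live = 20  [C₂.depth]
53. n14.lab = 10  [A.cnt - 3]
54. n0.lab = 5  [S₀.wid - 16]

15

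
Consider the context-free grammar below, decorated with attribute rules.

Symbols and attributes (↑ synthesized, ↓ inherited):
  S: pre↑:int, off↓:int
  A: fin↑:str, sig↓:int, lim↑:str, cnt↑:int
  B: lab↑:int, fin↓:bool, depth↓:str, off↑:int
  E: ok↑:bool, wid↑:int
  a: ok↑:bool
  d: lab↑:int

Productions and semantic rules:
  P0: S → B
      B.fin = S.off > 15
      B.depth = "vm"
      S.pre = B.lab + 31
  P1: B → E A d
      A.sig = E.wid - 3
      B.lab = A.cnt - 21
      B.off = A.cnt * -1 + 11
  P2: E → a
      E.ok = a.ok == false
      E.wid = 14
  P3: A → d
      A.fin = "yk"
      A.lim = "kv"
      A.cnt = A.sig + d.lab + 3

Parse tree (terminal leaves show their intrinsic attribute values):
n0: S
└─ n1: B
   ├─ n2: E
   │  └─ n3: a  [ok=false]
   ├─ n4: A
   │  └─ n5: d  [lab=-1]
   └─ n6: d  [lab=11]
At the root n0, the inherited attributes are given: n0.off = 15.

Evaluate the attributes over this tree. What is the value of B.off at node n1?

-2

1. n0.off = 15  [given at root]
2. n1.fin = false  [S.off > 15]
3. n1.depth = "vm"  ["vm"]
4. n3.ok = false  [terminal]
5. n2.ok = true  [a.ok == false]
6. n2.wid = 14  [14]
7. n4.sig = 11  [E.wid - 3]
8. n5.lab = -1  [terminal]
9. n4.fin = "yk"  ["yk"]
10. n4.lim = "kv"  ["kv"]
11. n4.cnt = 13  [A.sig + d.lab + 3]
12. n6.lab = 11  [terminal]
13. n1.lab = -8  [A.cnt - 21]
14. n1.off = -2  [A.cnt * -1 + 11]
15. n0.pre = 23  [B.lab + 31]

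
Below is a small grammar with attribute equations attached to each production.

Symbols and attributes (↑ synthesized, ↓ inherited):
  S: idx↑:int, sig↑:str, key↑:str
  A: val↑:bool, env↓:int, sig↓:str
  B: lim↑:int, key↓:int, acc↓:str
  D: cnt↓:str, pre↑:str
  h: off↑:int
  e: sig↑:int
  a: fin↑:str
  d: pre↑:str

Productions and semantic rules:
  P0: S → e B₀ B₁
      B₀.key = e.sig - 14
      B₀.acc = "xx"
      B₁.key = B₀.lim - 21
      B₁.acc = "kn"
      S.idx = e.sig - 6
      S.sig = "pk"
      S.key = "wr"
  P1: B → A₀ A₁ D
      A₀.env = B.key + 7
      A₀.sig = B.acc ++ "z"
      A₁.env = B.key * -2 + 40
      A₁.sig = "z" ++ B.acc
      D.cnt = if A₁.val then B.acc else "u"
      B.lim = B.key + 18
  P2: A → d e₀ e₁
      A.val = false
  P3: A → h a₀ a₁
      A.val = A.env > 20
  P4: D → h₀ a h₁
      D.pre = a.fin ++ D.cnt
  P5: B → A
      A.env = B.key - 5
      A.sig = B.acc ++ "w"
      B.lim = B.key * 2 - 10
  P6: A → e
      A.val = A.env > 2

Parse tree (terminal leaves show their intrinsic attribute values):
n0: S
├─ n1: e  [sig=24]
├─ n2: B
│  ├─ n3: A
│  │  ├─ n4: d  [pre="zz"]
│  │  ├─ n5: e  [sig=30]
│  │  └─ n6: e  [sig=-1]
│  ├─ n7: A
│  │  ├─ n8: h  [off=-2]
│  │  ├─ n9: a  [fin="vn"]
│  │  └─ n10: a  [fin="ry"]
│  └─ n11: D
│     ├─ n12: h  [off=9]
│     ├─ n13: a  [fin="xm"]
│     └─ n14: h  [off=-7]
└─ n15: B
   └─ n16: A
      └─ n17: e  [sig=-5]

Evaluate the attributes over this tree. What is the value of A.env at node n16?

1. n1.sig = 24  [terminal]
2. n2.key = 10  [e.sig - 14]
3. n2.acc = "xx"  ["xx"]
4. n3.env = 17  [B.key + 7]
5. n3.sig = "xxz"  [B.acc ++ "z"]
6. n4.pre = "zz"  [terminal]
7. n5.sig = 30  [terminal]
8. n6.sig = -1  [terminal]
9. n3.val = false  [false]
10. n7.env = 20  [B.key * -2 + 40]
11. n7.sig = "zxx"  ["z" ++ B.acc]
12. n8.off = -2  [terminal]
13. n9.fin = "vn"  [terminal]
14. n10.fin = "ry"  [terminal]
15. n7.val = false  [A.env > 20]
16. n11.cnt = "u"  [if A₁.val then B.acc else "u"]
17. n12.off = 9  [terminal]
18. n13.fin = "xm"  [terminal]
19. n14.off = -7  [terminal]
20. n11.pre = "xmu"  [a.fin ++ D.cnt]
21. n2.lim = 28  [B.key + 18]
22. n15.key = 7  [B₀.lim - 21]
23. n15.acc = "kn"  ["kn"]
24. n16.env = 2  [B.key - 5]
25. n16.sig = "knw"  [B.acc ++ "w"]
26. n17.sig = -5  [terminal]
27. n16.val = false  [A.env > 2]
28. n15.lim = 4  [B.key * 2 - 10]
29. n0.idx = 18  [e.sig - 6]
30. n0.sig = "pk"  ["pk"]
31. n0.key = "wr"  ["wr"]

2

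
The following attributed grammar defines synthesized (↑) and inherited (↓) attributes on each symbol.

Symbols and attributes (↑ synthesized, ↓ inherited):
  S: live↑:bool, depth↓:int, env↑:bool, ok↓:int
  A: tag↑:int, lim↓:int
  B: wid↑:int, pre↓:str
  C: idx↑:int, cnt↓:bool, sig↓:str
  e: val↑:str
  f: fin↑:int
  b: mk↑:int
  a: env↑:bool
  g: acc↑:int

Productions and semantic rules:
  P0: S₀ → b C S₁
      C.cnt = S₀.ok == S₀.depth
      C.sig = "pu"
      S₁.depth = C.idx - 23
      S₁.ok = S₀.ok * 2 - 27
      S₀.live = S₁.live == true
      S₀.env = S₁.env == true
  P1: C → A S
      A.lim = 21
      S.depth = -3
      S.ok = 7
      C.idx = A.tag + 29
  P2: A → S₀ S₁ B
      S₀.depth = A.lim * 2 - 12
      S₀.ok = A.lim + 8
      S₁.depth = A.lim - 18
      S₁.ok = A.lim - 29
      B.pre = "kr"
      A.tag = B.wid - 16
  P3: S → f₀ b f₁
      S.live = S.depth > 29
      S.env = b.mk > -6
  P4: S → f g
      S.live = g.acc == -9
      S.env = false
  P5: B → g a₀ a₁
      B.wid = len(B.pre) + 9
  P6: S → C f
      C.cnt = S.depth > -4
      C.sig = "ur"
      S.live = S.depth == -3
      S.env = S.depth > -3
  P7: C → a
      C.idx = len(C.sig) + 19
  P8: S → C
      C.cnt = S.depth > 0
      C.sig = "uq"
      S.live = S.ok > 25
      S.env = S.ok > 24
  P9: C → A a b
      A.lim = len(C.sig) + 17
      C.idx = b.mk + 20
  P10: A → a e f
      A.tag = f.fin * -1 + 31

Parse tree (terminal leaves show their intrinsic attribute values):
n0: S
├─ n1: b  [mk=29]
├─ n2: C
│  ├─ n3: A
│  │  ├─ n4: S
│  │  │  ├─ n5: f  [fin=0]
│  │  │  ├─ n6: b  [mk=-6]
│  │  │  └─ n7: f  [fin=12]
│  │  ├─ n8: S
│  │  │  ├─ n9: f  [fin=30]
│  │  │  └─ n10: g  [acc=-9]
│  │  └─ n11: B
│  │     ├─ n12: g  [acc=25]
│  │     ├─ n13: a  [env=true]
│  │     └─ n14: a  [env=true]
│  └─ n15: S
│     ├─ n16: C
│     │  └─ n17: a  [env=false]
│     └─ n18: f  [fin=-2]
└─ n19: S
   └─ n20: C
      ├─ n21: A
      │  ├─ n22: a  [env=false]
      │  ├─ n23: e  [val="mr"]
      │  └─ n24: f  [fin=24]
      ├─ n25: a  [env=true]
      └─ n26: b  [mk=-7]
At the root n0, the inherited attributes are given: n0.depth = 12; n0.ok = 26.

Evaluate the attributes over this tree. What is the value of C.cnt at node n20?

1. n0.depth = 12  [given at root]
2. n0.ok = 26  [given at root]
3. n1.mk = 29  [terminal]
4. n2.cnt = false  [S₀.ok == S₀.depth]
5. n2.sig = "pu"  ["pu"]
6. n3.lim = 21  [21]
7. n4.depth = 30  [A.lim * 2 - 12]
8. n4.ok = 29  [A.lim + 8]
9. n5.fin = 0  [terminal]
10. n6.mk = -6  [terminal]
11. n7.fin = 12  [terminal]
12. n4.live = true  [S.depth > 29]
13. n4.env = false  [b.mk > -6]
14. n8.depth = 3  [A.lim - 18]
15. n8.ok = -8  [A.lim - 29]
16. n9.fin = 30  [terminal]
17. n10.acc = -9  [terminal]
18. n8.live = true  [g.acc == -9]
19. n8.env = false  [false]
20. n11.pre = "kr"  ["kr"]
21. n12.acc = 25  [terminal]
22. n13.env = true  [terminal]
23. n14.env = true  [terminal]
24. n11.wid = 11  [len(B.pre) + 9]
25. n3.tag = -5  [B.wid - 16]
26. n15.depth = -3  [-3]
27. n15.ok = 7  [7]
28. n16.cnt = true  [S.depth > -4]
29. n16.sig = "ur"  ["ur"]
30. n17.env = false  [terminal]
31. n16.idx = 21  [len(C.sig) + 19]
32. n18.fin = -2  [terminal]
33. n15.live = true  [S.depth == -3]
34. n15.env = false  [S.depth > -3]
35. n2.idx = 24  [A.tag + 29]
36. n19.depth = 1  [C.idx - 23]
37. n19.ok = 25  [S₀.ok * 2 - 27]
38. n20.cnt = true  [S.depth > 0]
39. n20.sig = "uq"  ["uq"]
40. n21.lim = 19  [len(C.sig) + 17]
41. n22.env = false  [terminal]
42. n23.val = "mr"  [terminal]
43. n24.fin = 24  [terminal]
44. n21.tag = 7  [f.fin * -1 + 31]
45. n25.env = true  [terminal]
46. n26.mk = -7  [terminal]
47. n20.idx = 13  [b.mk + 20]
48. n19.live = false  [S.ok > 25]
49. n19.env = true  [S.ok > 24]
50. n0.live = false  [S₁.live == true]
51. n0.env = true  [S₁.env == true]

true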